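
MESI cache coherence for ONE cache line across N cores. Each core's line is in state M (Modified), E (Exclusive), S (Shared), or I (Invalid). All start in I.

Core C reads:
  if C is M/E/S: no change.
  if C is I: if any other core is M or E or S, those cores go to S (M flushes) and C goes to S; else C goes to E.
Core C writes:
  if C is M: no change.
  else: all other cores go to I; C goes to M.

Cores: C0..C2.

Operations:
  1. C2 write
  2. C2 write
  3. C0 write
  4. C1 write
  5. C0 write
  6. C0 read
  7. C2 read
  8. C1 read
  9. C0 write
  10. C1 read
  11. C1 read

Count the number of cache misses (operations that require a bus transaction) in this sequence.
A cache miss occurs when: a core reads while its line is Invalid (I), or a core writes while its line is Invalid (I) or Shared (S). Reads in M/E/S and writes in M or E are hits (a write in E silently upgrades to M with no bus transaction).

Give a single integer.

Op 1: C2 write [C2 write: invalidate none -> C2=M] -> [I,I,M] [MISS #1: write from I]
Op 2: C2 write [C2 write: already M (modified), no change] -> [I,I,M] [hit: write from M]
Op 3: C0 write [C0 write: invalidate ['C2=M'] -> C0=M] -> [M,I,I] [MISS #2: write from I]
Op 4: C1 write [C1 write: invalidate ['C0=M'] -> C1=M] -> [I,M,I] [MISS #3: write from I]
Op 5: C0 write [C0 write: invalidate ['C1=M'] -> C0=M] -> [M,I,I] [MISS #4: write from I]
Op 6: C0 read [C0 read: already in M, no change] -> [M,I,I] [hit: read from M]
Op 7: C2 read [C2 read from I: others=['C0=M'] -> C2=S, others downsized to S] -> [S,I,S] [MISS #5: read from I]
Op 8: C1 read [C1 read from I: others=['C0=S', 'C2=S'] -> C1=S, others downsized to S] -> [S,S,S] [MISS #6: read from I]
Op 9: C0 write [C0 write: invalidate ['C1=S', 'C2=S'] -> C0=M] -> [M,I,I] [MISS #7: write from S]
Op 10: C1 read [C1 read from I: others=['C0=M'] -> C1=S, others downsized to S] -> [S,S,I] [MISS #8: read from I]
Op 11: C1 read [C1 read: already in S, no change] -> [S,S,I] [hit: read from S]

Answer: 8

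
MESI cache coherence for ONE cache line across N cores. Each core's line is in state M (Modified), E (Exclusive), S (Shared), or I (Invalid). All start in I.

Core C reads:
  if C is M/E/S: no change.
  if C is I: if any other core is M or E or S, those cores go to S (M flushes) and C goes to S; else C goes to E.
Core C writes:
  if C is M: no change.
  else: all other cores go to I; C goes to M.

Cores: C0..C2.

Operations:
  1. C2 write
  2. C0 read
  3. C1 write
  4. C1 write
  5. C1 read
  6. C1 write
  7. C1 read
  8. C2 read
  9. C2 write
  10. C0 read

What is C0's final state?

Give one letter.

Answer: S

Derivation:
Op 1: C2 write [C2 write: invalidate none -> C2=M] -> [I,I,M]
Op 2: C0 read [C0 read from I: others=['C2=M'] -> C0=S, others downsized to S] -> [S,I,S]
Op 3: C1 write [C1 write: invalidate ['C0=S', 'C2=S'] -> C1=M] -> [I,M,I]
Op 4: C1 write [C1 write: already M (modified), no change] -> [I,M,I]
Op 5: C1 read [C1 read: already in M, no change] -> [I,M,I]
Op 6: C1 write [C1 write: already M (modified), no change] -> [I,M,I]
Op 7: C1 read [C1 read: already in M, no change] -> [I,M,I]
Op 8: C2 read [C2 read from I: others=['C1=M'] -> C2=S, others downsized to S] -> [I,S,S]
Op 9: C2 write [C2 write: invalidate ['C1=S'] -> C2=M] -> [I,I,M]
Op 10: C0 read [C0 read from I: others=['C2=M'] -> C0=S, others downsized to S] -> [S,I,S]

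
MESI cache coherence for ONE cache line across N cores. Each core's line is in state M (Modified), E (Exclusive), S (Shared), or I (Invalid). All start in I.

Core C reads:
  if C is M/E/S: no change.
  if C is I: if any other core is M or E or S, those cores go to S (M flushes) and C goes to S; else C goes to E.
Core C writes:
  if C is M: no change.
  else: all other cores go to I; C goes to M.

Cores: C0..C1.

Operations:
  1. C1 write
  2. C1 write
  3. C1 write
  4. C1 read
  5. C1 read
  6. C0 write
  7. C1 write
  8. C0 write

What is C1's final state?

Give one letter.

Op 1: C1 write [C1 write: invalidate none -> C1=M] -> [I,M]
Op 2: C1 write [C1 write: already M (modified), no change] -> [I,M]
Op 3: C1 write [C1 write: already M (modified), no change] -> [I,M]
Op 4: C1 read [C1 read: already in M, no change] -> [I,M]
Op 5: C1 read [C1 read: already in M, no change] -> [I,M]
Op 6: C0 write [C0 write: invalidate ['C1=M'] -> C0=M] -> [M,I]
Op 7: C1 write [C1 write: invalidate ['C0=M'] -> C1=M] -> [I,M]
Op 8: C0 write [C0 write: invalidate ['C1=M'] -> C0=M] -> [M,I]

Answer: I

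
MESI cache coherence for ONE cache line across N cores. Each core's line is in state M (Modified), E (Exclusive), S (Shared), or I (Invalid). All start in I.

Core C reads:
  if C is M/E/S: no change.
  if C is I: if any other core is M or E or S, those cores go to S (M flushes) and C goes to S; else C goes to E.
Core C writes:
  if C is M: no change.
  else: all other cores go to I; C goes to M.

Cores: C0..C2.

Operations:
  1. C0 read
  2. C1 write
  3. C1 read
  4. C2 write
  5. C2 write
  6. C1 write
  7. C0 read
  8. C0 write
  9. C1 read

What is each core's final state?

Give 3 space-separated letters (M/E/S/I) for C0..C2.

Op 1: C0 read [C0 read from I: no other sharers -> C0=E (exclusive)] -> [E,I,I]
Op 2: C1 write [C1 write: invalidate ['C0=E'] -> C1=M] -> [I,M,I]
Op 3: C1 read [C1 read: already in M, no change] -> [I,M,I]
Op 4: C2 write [C2 write: invalidate ['C1=M'] -> C2=M] -> [I,I,M]
Op 5: C2 write [C2 write: already M (modified), no change] -> [I,I,M]
Op 6: C1 write [C1 write: invalidate ['C2=M'] -> C1=M] -> [I,M,I]
Op 7: C0 read [C0 read from I: others=['C1=M'] -> C0=S, others downsized to S] -> [S,S,I]
Op 8: C0 write [C0 write: invalidate ['C1=S'] -> C0=M] -> [M,I,I]
Op 9: C1 read [C1 read from I: others=['C0=M'] -> C1=S, others downsized to S] -> [S,S,I]

Answer: S S I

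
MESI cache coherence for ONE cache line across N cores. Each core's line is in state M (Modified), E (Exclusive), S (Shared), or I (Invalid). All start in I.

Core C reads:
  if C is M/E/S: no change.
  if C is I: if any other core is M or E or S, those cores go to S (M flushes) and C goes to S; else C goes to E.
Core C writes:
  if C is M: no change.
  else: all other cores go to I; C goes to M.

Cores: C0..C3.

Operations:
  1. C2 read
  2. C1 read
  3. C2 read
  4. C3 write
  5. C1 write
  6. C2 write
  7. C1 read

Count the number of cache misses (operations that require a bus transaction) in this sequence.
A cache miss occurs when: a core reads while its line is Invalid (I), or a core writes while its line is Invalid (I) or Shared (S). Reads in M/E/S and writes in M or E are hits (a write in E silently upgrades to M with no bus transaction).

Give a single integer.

Op 1: C2 read [C2 read from I: no other sharers -> C2=E (exclusive)] -> [I,I,E,I] [MISS #1: read from I]
Op 2: C1 read [C1 read from I: others=['C2=E'] -> C1=S, others downsized to S] -> [I,S,S,I] [MISS #2: read from I]
Op 3: C2 read [C2 read: already in S, no change] -> [I,S,S,I] [hit: read from S]
Op 4: C3 write [C3 write: invalidate ['C1=S', 'C2=S'] -> C3=M] -> [I,I,I,M] [MISS #3: write from I]
Op 5: C1 write [C1 write: invalidate ['C3=M'] -> C1=M] -> [I,M,I,I] [MISS #4: write from I]
Op 6: C2 write [C2 write: invalidate ['C1=M'] -> C2=M] -> [I,I,M,I] [MISS #5: write from I]
Op 7: C1 read [C1 read from I: others=['C2=M'] -> C1=S, others downsized to S] -> [I,S,S,I] [MISS #6: read from I]

Answer: 6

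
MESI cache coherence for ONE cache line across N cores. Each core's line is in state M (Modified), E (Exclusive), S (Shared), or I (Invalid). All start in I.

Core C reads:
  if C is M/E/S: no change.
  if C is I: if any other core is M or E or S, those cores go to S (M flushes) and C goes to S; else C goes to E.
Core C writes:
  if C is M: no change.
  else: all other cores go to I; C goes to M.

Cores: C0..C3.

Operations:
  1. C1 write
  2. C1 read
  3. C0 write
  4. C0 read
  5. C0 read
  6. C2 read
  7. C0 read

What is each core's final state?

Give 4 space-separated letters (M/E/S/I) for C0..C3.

Answer: S I S I

Derivation:
Op 1: C1 write [C1 write: invalidate none -> C1=M] -> [I,M,I,I]
Op 2: C1 read [C1 read: already in M, no change] -> [I,M,I,I]
Op 3: C0 write [C0 write: invalidate ['C1=M'] -> C0=M] -> [M,I,I,I]
Op 4: C0 read [C0 read: already in M, no change] -> [M,I,I,I]
Op 5: C0 read [C0 read: already in M, no change] -> [M,I,I,I]
Op 6: C2 read [C2 read from I: others=['C0=M'] -> C2=S, others downsized to S] -> [S,I,S,I]
Op 7: C0 read [C0 read: already in S, no change] -> [S,I,S,I]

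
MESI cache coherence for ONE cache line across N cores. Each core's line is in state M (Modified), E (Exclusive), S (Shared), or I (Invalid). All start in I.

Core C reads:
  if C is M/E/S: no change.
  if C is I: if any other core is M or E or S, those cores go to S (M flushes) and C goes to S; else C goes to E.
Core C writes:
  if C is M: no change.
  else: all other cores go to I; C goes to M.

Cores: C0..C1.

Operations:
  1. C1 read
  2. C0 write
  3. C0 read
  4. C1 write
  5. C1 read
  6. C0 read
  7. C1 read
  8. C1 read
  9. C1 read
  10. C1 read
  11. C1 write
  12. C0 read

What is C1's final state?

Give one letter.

Op 1: C1 read [C1 read from I: no other sharers -> C1=E (exclusive)] -> [I,E]
Op 2: C0 write [C0 write: invalidate ['C1=E'] -> C0=M] -> [M,I]
Op 3: C0 read [C0 read: already in M, no change] -> [M,I]
Op 4: C1 write [C1 write: invalidate ['C0=M'] -> C1=M] -> [I,M]
Op 5: C1 read [C1 read: already in M, no change] -> [I,M]
Op 6: C0 read [C0 read from I: others=['C1=M'] -> C0=S, others downsized to S] -> [S,S]
Op 7: C1 read [C1 read: already in S, no change] -> [S,S]
Op 8: C1 read [C1 read: already in S, no change] -> [S,S]
Op 9: C1 read [C1 read: already in S, no change] -> [S,S]
Op 10: C1 read [C1 read: already in S, no change] -> [S,S]
Op 11: C1 write [C1 write: invalidate ['C0=S'] -> C1=M] -> [I,M]
Op 12: C0 read [C0 read from I: others=['C1=M'] -> C0=S, others downsized to S] -> [S,S]

Answer: S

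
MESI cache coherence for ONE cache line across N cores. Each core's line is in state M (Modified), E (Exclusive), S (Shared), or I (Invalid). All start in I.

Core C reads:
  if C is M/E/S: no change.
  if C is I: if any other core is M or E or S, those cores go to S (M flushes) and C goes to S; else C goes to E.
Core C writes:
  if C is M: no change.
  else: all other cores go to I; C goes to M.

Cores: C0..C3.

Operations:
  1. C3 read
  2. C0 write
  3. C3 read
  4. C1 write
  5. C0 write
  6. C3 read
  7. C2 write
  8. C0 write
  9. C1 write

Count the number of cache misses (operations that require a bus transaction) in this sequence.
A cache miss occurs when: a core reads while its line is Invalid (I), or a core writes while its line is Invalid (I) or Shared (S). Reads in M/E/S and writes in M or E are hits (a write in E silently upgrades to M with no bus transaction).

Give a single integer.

Op 1: C3 read [C3 read from I: no other sharers -> C3=E (exclusive)] -> [I,I,I,E] [MISS #1: read from I]
Op 2: C0 write [C0 write: invalidate ['C3=E'] -> C0=M] -> [M,I,I,I] [MISS #2: write from I]
Op 3: C3 read [C3 read from I: others=['C0=M'] -> C3=S, others downsized to S] -> [S,I,I,S] [MISS #3: read from I]
Op 4: C1 write [C1 write: invalidate ['C0=S', 'C3=S'] -> C1=M] -> [I,M,I,I] [MISS #4: write from I]
Op 5: C0 write [C0 write: invalidate ['C1=M'] -> C0=M] -> [M,I,I,I] [MISS #5: write from I]
Op 6: C3 read [C3 read from I: others=['C0=M'] -> C3=S, others downsized to S] -> [S,I,I,S] [MISS #6: read from I]
Op 7: C2 write [C2 write: invalidate ['C0=S', 'C3=S'] -> C2=M] -> [I,I,M,I] [MISS #7: write from I]
Op 8: C0 write [C0 write: invalidate ['C2=M'] -> C0=M] -> [M,I,I,I] [MISS #8: write from I]
Op 9: C1 write [C1 write: invalidate ['C0=M'] -> C1=M] -> [I,M,I,I] [MISS #9: write from I]

Answer: 9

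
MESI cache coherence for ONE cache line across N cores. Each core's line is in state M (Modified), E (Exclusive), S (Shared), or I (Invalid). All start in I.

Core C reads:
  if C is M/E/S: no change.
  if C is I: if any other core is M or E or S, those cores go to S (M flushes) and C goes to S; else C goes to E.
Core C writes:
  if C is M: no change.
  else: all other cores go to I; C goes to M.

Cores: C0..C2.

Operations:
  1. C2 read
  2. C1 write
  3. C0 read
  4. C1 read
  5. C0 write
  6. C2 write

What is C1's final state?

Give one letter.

Answer: I

Derivation:
Op 1: C2 read [C2 read from I: no other sharers -> C2=E (exclusive)] -> [I,I,E]
Op 2: C1 write [C1 write: invalidate ['C2=E'] -> C1=M] -> [I,M,I]
Op 3: C0 read [C0 read from I: others=['C1=M'] -> C0=S, others downsized to S] -> [S,S,I]
Op 4: C1 read [C1 read: already in S, no change] -> [S,S,I]
Op 5: C0 write [C0 write: invalidate ['C1=S'] -> C0=M] -> [M,I,I]
Op 6: C2 write [C2 write: invalidate ['C0=M'] -> C2=M] -> [I,I,M]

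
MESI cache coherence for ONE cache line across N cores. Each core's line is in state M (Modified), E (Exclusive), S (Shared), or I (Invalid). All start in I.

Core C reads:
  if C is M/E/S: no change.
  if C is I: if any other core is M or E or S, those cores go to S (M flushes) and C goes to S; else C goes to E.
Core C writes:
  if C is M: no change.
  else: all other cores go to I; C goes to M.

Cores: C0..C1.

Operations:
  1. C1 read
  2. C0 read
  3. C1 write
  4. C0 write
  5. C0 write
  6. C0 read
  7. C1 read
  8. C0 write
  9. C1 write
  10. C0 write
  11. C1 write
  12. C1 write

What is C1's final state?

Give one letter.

Answer: M

Derivation:
Op 1: C1 read [C1 read from I: no other sharers -> C1=E (exclusive)] -> [I,E]
Op 2: C0 read [C0 read from I: others=['C1=E'] -> C0=S, others downsized to S] -> [S,S]
Op 3: C1 write [C1 write: invalidate ['C0=S'] -> C1=M] -> [I,M]
Op 4: C0 write [C0 write: invalidate ['C1=M'] -> C0=M] -> [M,I]
Op 5: C0 write [C0 write: already M (modified), no change] -> [M,I]
Op 6: C0 read [C0 read: already in M, no change] -> [M,I]
Op 7: C1 read [C1 read from I: others=['C0=M'] -> C1=S, others downsized to S] -> [S,S]
Op 8: C0 write [C0 write: invalidate ['C1=S'] -> C0=M] -> [M,I]
Op 9: C1 write [C1 write: invalidate ['C0=M'] -> C1=M] -> [I,M]
Op 10: C0 write [C0 write: invalidate ['C1=M'] -> C0=M] -> [M,I]
Op 11: C1 write [C1 write: invalidate ['C0=M'] -> C1=M] -> [I,M]
Op 12: C1 write [C1 write: already M (modified), no change] -> [I,M]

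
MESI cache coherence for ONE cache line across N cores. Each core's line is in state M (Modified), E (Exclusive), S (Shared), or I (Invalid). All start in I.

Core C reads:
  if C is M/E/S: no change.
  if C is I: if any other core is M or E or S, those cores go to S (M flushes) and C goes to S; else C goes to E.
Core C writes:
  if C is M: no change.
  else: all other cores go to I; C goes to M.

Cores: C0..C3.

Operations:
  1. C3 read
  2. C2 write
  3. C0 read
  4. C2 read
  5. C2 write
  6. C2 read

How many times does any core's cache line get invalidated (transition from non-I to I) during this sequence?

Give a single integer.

Op 1: C3 read [C3 read from I: no other sharers -> C3=E (exclusive)] -> [I,I,I,E] (invalidations this op: 0; running total: 0)
Op 2: C2 write [C2 write: invalidate ['C3=E'] -> C2=M] -> [I,I,M,I] (invalidations this op: 1; running total: 1)
Op 3: C0 read [C0 read from I: others=['C2=M'] -> C0=S, others downsized to S] -> [S,I,S,I] (invalidations this op: 0; running total: 1)
Op 4: C2 read [C2 read: already in S, no change] -> [S,I,S,I] (invalidations this op: 0; running total: 1)
Op 5: C2 write [C2 write: invalidate ['C0=S'] -> C2=M] -> [I,I,M,I] (invalidations this op: 1; running total: 2)
Op 6: C2 read [C2 read: already in M, no change] -> [I,I,M,I] (invalidations this op: 0; running total: 2)

Answer: 2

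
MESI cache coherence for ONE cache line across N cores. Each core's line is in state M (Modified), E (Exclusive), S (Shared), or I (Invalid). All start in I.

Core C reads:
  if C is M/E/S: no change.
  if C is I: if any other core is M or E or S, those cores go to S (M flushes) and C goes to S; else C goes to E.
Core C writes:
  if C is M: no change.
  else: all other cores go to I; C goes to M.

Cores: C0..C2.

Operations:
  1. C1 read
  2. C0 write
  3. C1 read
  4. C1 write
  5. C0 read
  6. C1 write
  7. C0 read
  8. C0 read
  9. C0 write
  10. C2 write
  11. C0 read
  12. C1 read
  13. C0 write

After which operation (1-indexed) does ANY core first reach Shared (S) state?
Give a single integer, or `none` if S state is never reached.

Answer: 3

Derivation:
Op 1: C1 read [C1 read from I: no other sharers -> C1=E (exclusive)] -> [I,E,I]
Op 2: C0 write [C0 write: invalidate ['C1=E'] -> C0=M] -> [M,I,I]
Op 3: C1 read [C1 read from I: others=['C0=M'] -> C1=S, others downsized to S] -> [S,S,I]
  -> First S state at op 3; remaining ops need not be traced.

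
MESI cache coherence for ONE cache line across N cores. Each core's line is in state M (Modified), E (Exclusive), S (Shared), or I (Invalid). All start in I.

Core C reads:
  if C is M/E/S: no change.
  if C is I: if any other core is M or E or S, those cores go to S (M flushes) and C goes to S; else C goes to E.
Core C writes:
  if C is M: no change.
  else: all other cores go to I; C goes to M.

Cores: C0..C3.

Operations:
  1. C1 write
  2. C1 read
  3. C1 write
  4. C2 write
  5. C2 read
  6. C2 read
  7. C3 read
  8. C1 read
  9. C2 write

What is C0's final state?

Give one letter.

Op 1: C1 write [C1 write: invalidate none -> C1=M] -> [I,M,I,I]
Op 2: C1 read [C1 read: already in M, no change] -> [I,M,I,I]
Op 3: C1 write [C1 write: already M (modified), no change] -> [I,M,I,I]
Op 4: C2 write [C2 write: invalidate ['C1=M'] -> C2=M] -> [I,I,M,I]
Op 5: C2 read [C2 read: already in M, no change] -> [I,I,M,I]
Op 6: C2 read [C2 read: already in M, no change] -> [I,I,M,I]
Op 7: C3 read [C3 read from I: others=['C2=M'] -> C3=S, others downsized to S] -> [I,I,S,S]
Op 8: C1 read [C1 read from I: others=['C2=S', 'C3=S'] -> C1=S, others downsized to S] -> [I,S,S,S]
Op 9: C2 write [C2 write: invalidate ['C1=S', 'C3=S'] -> C2=M] -> [I,I,M,I]

Answer: I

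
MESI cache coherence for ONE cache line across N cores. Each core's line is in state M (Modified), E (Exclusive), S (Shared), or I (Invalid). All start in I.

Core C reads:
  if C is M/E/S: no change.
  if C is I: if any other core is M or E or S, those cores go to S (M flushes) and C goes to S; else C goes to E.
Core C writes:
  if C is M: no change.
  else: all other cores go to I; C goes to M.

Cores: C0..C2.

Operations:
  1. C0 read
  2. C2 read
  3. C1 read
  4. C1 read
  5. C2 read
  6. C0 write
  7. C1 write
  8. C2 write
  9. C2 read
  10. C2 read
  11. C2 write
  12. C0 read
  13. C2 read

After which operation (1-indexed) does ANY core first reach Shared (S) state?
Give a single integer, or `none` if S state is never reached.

Answer: 2

Derivation:
Op 1: C0 read [C0 read from I: no other sharers -> C0=E (exclusive)] -> [E,I,I]
Op 2: C2 read [C2 read from I: others=['C0=E'] -> C2=S, others downsized to S] -> [S,I,S]
  -> First S state at op 2; remaining ops need not be traced.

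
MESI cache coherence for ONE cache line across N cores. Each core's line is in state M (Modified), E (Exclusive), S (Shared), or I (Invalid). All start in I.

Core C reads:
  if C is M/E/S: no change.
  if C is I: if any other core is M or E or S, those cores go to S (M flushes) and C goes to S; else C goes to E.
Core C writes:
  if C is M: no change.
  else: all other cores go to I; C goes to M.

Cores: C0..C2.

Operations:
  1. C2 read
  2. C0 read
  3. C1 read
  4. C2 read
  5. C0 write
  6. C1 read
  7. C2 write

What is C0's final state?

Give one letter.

Answer: I

Derivation:
Op 1: C2 read [C2 read from I: no other sharers -> C2=E (exclusive)] -> [I,I,E]
Op 2: C0 read [C0 read from I: others=['C2=E'] -> C0=S, others downsized to S] -> [S,I,S]
Op 3: C1 read [C1 read from I: others=['C0=S', 'C2=S'] -> C1=S, others downsized to S] -> [S,S,S]
Op 4: C2 read [C2 read: already in S, no change] -> [S,S,S]
Op 5: C0 write [C0 write: invalidate ['C1=S', 'C2=S'] -> C0=M] -> [M,I,I]
Op 6: C1 read [C1 read from I: others=['C0=M'] -> C1=S, others downsized to S] -> [S,S,I]
Op 7: C2 write [C2 write: invalidate ['C0=S', 'C1=S'] -> C2=M] -> [I,I,M]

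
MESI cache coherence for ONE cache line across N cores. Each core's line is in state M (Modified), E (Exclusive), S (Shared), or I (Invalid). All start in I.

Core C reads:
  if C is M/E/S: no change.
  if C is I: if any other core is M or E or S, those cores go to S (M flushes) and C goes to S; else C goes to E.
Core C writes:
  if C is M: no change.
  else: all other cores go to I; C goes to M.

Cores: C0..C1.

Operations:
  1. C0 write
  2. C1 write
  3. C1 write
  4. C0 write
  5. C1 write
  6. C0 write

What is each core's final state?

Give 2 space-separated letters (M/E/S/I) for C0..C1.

Answer: M I

Derivation:
Op 1: C0 write [C0 write: invalidate none -> C0=M] -> [M,I]
Op 2: C1 write [C1 write: invalidate ['C0=M'] -> C1=M] -> [I,M]
Op 3: C1 write [C1 write: already M (modified), no change] -> [I,M]
Op 4: C0 write [C0 write: invalidate ['C1=M'] -> C0=M] -> [M,I]
Op 5: C1 write [C1 write: invalidate ['C0=M'] -> C1=M] -> [I,M]
Op 6: C0 write [C0 write: invalidate ['C1=M'] -> C0=M] -> [M,I]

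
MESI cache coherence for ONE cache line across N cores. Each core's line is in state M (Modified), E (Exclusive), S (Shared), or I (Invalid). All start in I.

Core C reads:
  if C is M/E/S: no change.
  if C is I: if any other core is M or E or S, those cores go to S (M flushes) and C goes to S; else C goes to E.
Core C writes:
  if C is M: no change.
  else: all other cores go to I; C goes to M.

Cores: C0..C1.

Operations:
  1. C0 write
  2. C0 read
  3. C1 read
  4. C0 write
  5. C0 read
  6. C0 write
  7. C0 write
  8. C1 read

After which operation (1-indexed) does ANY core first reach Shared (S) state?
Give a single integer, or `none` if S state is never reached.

Op 1: C0 write [C0 write: invalidate none -> C0=M] -> [M,I]
Op 2: C0 read [C0 read: already in M, no change] -> [M,I]
Op 3: C1 read [C1 read from I: others=['C0=M'] -> C1=S, others downsized to S] -> [S,S]
  -> First S state at op 3; remaining ops need not be traced.

Answer: 3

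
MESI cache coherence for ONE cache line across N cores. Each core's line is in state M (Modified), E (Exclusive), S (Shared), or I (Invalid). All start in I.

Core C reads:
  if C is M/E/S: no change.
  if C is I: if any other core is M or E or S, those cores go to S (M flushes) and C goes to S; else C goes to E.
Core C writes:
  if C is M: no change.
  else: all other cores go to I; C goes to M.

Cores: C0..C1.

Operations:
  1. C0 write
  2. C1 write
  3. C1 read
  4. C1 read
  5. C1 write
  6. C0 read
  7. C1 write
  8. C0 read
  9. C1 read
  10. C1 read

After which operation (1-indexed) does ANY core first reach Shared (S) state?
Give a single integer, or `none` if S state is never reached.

Op 1: C0 write [C0 write: invalidate none -> C0=M] -> [M,I]
Op 2: C1 write [C1 write: invalidate ['C0=M'] -> C1=M] -> [I,M]
Op 3: C1 read [C1 read: already in M, no change] -> [I,M]
Op 4: C1 read [C1 read: already in M, no change] -> [I,M]
Op 5: C1 write [C1 write: already M (modified), no change] -> [I,M]
Op 6: C0 read [C0 read from I: others=['C1=M'] -> C0=S, others downsized to S] -> [S,S]
  -> First S state at op 6; remaining ops need not be traced.

Answer: 6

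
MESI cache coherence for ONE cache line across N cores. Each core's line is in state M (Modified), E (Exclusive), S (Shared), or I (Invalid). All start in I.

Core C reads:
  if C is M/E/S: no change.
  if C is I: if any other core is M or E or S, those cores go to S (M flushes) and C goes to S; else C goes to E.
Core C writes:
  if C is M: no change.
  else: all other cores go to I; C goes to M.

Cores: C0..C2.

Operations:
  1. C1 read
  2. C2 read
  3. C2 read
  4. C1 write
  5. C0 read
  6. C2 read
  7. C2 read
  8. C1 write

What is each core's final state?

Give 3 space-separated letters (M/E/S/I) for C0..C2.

Op 1: C1 read [C1 read from I: no other sharers -> C1=E (exclusive)] -> [I,E,I]
Op 2: C2 read [C2 read from I: others=['C1=E'] -> C2=S, others downsized to S] -> [I,S,S]
Op 3: C2 read [C2 read: already in S, no change] -> [I,S,S]
Op 4: C1 write [C1 write: invalidate ['C2=S'] -> C1=M] -> [I,M,I]
Op 5: C0 read [C0 read from I: others=['C1=M'] -> C0=S, others downsized to S] -> [S,S,I]
Op 6: C2 read [C2 read from I: others=['C0=S', 'C1=S'] -> C2=S, others downsized to S] -> [S,S,S]
Op 7: C2 read [C2 read: already in S, no change] -> [S,S,S]
Op 8: C1 write [C1 write: invalidate ['C0=S', 'C2=S'] -> C1=M] -> [I,M,I]

Answer: I M I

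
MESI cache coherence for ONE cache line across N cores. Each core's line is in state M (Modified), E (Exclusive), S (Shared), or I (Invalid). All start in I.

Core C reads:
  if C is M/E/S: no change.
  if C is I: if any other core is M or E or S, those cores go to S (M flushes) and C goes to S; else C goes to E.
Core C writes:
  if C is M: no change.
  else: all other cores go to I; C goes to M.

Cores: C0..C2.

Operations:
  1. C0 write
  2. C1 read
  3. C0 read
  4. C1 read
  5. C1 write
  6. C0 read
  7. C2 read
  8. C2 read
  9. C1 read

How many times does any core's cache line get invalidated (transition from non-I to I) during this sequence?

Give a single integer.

Op 1: C0 write [C0 write: invalidate none -> C0=M] -> [M,I,I] (invalidations this op: 0; running total: 0)
Op 2: C1 read [C1 read from I: others=['C0=M'] -> C1=S, others downsized to S] -> [S,S,I] (invalidations this op: 0; running total: 0)
Op 3: C0 read [C0 read: already in S, no change] -> [S,S,I] (invalidations this op: 0; running total: 0)
Op 4: C1 read [C1 read: already in S, no change] -> [S,S,I] (invalidations this op: 0; running total: 0)
Op 5: C1 write [C1 write: invalidate ['C0=S'] -> C1=M] -> [I,M,I] (invalidations this op: 1; running total: 1)
Op 6: C0 read [C0 read from I: others=['C1=M'] -> C0=S, others downsized to S] -> [S,S,I] (invalidations this op: 0; running total: 1)
Op 7: C2 read [C2 read from I: others=['C0=S', 'C1=S'] -> C2=S, others downsized to S] -> [S,S,S] (invalidations this op: 0; running total: 1)
Op 8: C2 read [C2 read: already in S, no change] -> [S,S,S] (invalidations this op: 0; running total: 1)
Op 9: C1 read [C1 read: already in S, no change] -> [S,S,S] (invalidations this op: 0; running total: 1)

Answer: 1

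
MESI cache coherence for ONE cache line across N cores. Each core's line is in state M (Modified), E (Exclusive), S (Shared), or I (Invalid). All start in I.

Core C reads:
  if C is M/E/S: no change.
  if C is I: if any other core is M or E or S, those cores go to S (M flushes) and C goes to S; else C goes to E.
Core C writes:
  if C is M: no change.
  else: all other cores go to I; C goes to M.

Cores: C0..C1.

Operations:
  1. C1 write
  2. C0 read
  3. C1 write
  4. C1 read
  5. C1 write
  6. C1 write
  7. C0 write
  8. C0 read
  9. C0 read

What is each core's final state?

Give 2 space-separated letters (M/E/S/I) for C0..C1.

Answer: M I

Derivation:
Op 1: C1 write [C1 write: invalidate none -> C1=M] -> [I,M]
Op 2: C0 read [C0 read from I: others=['C1=M'] -> C0=S, others downsized to S] -> [S,S]
Op 3: C1 write [C1 write: invalidate ['C0=S'] -> C1=M] -> [I,M]
Op 4: C1 read [C1 read: already in M, no change] -> [I,M]
Op 5: C1 write [C1 write: already M (modified), no change] -> [I,M]
Op 6: C1 write [C1 write: already M (modified), no change] -> [I,M]
Op 7: C0 write [C0 write: invalidate ['C1=M'] -> C0=M] -> [M,I]
Op 8: C0 read [C0 read: already in M, no change] -> [M,I]
Op 9: C0 read [C0 read: already in M, no change] -> [M,I]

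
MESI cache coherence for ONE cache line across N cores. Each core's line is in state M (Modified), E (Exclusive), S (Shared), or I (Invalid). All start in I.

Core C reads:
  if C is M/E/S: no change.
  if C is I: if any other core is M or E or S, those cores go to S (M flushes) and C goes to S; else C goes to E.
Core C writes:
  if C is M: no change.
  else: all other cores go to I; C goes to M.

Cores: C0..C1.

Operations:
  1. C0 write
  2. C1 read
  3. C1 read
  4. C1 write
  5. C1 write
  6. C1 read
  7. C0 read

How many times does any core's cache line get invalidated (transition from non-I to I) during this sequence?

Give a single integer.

Op 1: C0 write [C0 write: invalidate none -> C0=M] -> [M,I] (invalidations this op: 0; running total: 0)
Op 2: C1 read [C1 read from I: others=['C0=M'] -> C1=S, others downsized to S] -> [S,S] (invalidations this op: 0; running total: 0)
Op 3: C1 read [C1 read: already in S, no change] -> [S,S] (invalidations this op: 0; running total: 0)
Op 4: C1 write [C1 write: invalidate ['C0=S'] -> C1=M] -> [I,M] (invalidations this op: 1; running total: 1)
Op 5: C1 write [C1 write: already M (modified), no change] -> [I,M] (invalidations this op: 0; running total: 1)
Op 6: C1 read [C1 read: already in M, no change] -> [I,M] (invalidations this op: 0; running total: 1)
Op 7: C0 read [C0 read from I: others=['C1=M'] -> C0=S, others downsized to S] -> [S,S] (invalidations this op: 0; running total: 1)

Answer: 1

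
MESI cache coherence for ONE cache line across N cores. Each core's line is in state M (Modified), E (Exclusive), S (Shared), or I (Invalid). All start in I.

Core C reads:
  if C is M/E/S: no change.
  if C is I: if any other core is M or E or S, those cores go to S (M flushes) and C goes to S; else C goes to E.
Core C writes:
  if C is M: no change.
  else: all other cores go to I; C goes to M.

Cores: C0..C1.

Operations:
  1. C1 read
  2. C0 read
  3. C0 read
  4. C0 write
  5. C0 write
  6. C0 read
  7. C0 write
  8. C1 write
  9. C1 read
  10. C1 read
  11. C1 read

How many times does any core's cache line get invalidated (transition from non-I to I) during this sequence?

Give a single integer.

Answer: 2

Derivation:
Op 1: C1 read [C1 read from I: no other sharers -> C1=E (exclusive)] -> [I,E] (invalidations this op: 0; running total: 0)
Op 2: C0 read [C0 read from I: others=['C1=E'] -> C0=S, others downsized to S] -> [S,S] (invalidations this op: 0; running total: 0)
Op 3: C0 read [C0 read: already in S, no change] -> [S,S] (invalidations this op: 0; running total: 0)
Op 4: C0 write [C0 write: invalidate ['C1=S'] -> C0=M] -> [M,I] (invalidations this op: 1; running total: 1)
Op 5: C0 write [C0 write: already M (modified), no change] -> [M,I] (invalidations this op: 0; running total: 1)
Op 6: C0 read [C0 read: already in M, no change] -> [M,I] (invalidations this op: 0; running total: 1)
Op 7: C0 write [C0 write: already M (modified), no change] -> [M,I] (invalidations this op: 0; running total: 1)
Op 8: C1 write [C1 write: invalidate ['C0=M'] -> C1=M] -> [I,M] (invalidations this op: 1; running total: 2)
Op 9: C1 read [C1 read: already in M, no change] -> [I,M] (invalidations this op: 0; running total: 2)
Op 10: C1 read [C1 read: already in M, no change] -> [I,M] (invalidations this op: 0; running total: 2)
Op 11: C1 read [C1 read: already in M, no change] -> [I,M] (invalidations this op: 0; running total: 2)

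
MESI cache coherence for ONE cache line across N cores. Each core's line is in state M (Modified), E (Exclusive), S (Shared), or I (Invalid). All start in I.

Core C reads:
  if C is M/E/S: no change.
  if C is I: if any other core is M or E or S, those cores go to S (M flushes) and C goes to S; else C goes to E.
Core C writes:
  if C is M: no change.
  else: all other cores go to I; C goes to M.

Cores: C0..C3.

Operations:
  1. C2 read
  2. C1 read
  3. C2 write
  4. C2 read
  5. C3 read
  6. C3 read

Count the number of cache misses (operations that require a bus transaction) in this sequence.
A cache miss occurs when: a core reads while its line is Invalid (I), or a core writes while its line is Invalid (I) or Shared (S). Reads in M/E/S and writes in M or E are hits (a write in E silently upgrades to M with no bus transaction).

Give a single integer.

Answer: 4

Derivation:
Op 1: C2 read [C2 read from I: no other sharers -> C2=E (exclusive)] -> [I,I,E,I] [MISS #1: read from I]
Op 2: C1 read [C1 read from I: others=['C2=E'] -> C1=S, others downsized to S] -> [I,S,S,I] [MISS #2: read from I]
Op 3: C2 write [C2 write: invalidate ['C1=S'] -> C2=M] -> [I,I,M,I] [MISS #3: write from S]
Op 4: C2 read [C2 read: already in M, no change] -> [I,I,M,I] [hit: read from M]
Op 5: C3 read [C3 read from I: others=['C2=M'] -> C3=S, others downsized to S] -> [I,I,S,S] [MISS #4: read from I]
Op 6: C3 read [C3 read: already in S, no change] -> [I,I,S,S] [hit: read from S]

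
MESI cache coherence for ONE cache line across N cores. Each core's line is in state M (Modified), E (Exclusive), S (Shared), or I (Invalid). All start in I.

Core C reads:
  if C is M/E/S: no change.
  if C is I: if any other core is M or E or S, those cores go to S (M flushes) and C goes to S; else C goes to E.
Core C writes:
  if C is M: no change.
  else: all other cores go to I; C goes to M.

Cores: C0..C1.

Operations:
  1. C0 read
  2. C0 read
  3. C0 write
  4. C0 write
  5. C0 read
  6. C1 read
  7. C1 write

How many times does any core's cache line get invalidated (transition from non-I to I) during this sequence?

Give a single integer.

Op 1: C0 read [C0 read from I: no other sharers -> C0=E (exclusive)] -> [E,I] (invalidations this op: 0; running total: 0)
Op 2: C0 read [C0 read: already in E, no change] -> [E,I] (invalidations this op: 0; running total: 0)
Op 3: C0 write [C0 write: invalidate none -> C0=M] -> [M,I] (invalidations this op: 0; running total: 0)
Op 4: C0 write [C0 write: already M (modified), no change] -> [M,I] (invalidations this op: 0; running total: 0)
Op 5: C0 read [C0 read: already in M, no change] -> [M,I] (invalidations this op: 0; running total: 0)
Op 6: C1 read [C1 read from I: others=['C0=M'] -> C1=S, others downsized to S] -> [S,S] (invalidations this op: 0; running total: 0)
Op 7: C1 write [C1 write: invalidate ['C0=S'] -> C1=M] -> [I,M] (invalidations this op: 1; running total: 1)

Answer: 1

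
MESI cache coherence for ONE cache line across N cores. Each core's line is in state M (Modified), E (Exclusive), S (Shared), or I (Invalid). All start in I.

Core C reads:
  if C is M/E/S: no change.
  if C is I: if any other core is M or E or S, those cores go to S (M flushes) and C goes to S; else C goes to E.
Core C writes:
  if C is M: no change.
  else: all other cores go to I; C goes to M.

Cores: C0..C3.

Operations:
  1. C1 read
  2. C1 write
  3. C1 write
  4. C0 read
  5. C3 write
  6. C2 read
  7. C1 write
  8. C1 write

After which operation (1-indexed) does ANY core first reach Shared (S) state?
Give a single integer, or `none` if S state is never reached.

Answer: 4

Derivation:
Op 1: C1 read [C1 read from I: no other sharers -> C1=E (exclusive)] -> [I,E,I,I]
Op 2: C1 write [C1 write: invalidate none -> C1=M] -> [I,M,I,I]
Op 3: C1 write [C1 write: already M (modified), no change] -> [I,M,I,I]
Op 4: C0 read [C0 read from I: others=['C1=M'] -> C0=S, others downsized to S] -> [S,S,I,I]
  -> First S state at op 4; remaining ops need not be traced.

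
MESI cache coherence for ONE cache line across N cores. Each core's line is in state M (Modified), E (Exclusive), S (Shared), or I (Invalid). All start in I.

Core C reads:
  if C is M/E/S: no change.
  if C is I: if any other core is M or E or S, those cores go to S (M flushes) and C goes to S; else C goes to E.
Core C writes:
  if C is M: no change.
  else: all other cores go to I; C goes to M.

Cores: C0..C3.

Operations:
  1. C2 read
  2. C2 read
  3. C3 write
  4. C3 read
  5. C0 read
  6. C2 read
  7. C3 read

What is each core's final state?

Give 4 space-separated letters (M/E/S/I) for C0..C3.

Answer: S I S S

Derivation:
Op 1: C2 read [C2 read from I: no other sharers -> C2=E (exclusive)] -> [I,I,E,I]
Op 2: C2 read [C2 read: already in E, no change] -> [I,I,E,I]
Op 3: C3 write [C3 write: invalidate ['C2=E'] -> C3=M] -> [I,I,I,M]
Op 4: C3 read [C3 read: already in M, no change] -> [I,I,I,M]
Op 5: C0 read [C0 read from I: others=['C3=M'] -> C0=S, others downsized to S] -> [S,I,I,S]
Op 6: C2 read [C2 read from I: others=['C0=S', 'C3=S'] -> C2=S, others downsized to S] -> [S,I,S,S]
Op 7: C3 read [C3 read: already in S, no change] -> [S,I,S,S]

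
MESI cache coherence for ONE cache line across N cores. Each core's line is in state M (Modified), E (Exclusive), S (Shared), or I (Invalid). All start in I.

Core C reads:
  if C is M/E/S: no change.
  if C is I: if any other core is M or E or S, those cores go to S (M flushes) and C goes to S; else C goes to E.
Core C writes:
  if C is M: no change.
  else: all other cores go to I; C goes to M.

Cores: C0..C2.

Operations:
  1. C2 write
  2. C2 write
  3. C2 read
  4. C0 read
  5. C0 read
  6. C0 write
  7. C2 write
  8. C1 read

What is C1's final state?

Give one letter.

Op 1: C2 write [C2 write: invalidate none -> C2=M] -> [I,I,M]
Op 2: C2 write [C2 write: already M (modified), no change] -> [I,I,M]
Op 3: C2 read [C2 read: already in M, no change] -> [I,I,M]
Op 4: C0 read [C0 read from I: others=['C2=M'] -> C0=S, others downsized to S] -> [S,I,S]
Op 5: C0 read [C0 read: already in S, no change] -> [S,I,S]
Op 6: C0 write [C0 write: invalidate ['C2=S'] -> C0=M] -> [M,I,I]
Op 7: C2 write [C2 write: invalidate ['C0=M'] -> C2=M] -> [I,I,M]
Op 8: C1 read [C1 read from I: others=['C2=M'] -> C1=S, others downsized to S] -> [I,S,S]

Answer: S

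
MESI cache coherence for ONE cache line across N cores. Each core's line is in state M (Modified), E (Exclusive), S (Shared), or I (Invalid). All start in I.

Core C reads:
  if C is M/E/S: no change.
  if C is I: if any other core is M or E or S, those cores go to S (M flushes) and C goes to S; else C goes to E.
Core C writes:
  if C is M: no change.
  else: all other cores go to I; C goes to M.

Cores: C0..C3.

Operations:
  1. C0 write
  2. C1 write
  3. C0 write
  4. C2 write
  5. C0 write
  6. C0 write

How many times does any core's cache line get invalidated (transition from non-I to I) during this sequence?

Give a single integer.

Op 1: C0 write [C0 write: invalidate none -> C0=M] -> [M,I,I,I] (invalidations this op: 0; running total: 0)
Op 2: C1 write [C1 write: invalidate ['C0=M'] -> C1=M] -> [I,M,I,I] (invalidations this op: 1; running total: 1)
Op 3: C0 write [C0 write: invalidate ['C1=M'] -> C0=M] -> [M,I,I,I] (invalidations this op: 1; running total: 2)
Op 4: C2 write [C2 write: invalidate ['C0=M'] -> C2=M] -> [I,I,M,I] (invalidations this op: 1; running total: 3)
Op 5: C0 write [C0 write: invalidate ['C2=M'] -> C0=M] -> [M,I,I,I] (invalidations this op: 1; running total: 4)
Op 6: C0 write [C0 write: already M (modified), no change] -> [M,I,I,I] (invalidations this op: 0; running total: 4)

Answer: 4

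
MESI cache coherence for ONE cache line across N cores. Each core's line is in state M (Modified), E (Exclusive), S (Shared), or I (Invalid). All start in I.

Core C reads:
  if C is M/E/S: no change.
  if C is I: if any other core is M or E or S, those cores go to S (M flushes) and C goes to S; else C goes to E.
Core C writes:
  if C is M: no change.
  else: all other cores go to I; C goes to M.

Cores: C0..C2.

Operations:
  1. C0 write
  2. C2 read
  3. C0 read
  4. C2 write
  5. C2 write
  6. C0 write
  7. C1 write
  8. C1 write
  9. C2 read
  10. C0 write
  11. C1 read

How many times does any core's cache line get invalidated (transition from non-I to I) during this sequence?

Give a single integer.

Answer: 5

Derivation:
Op 1: C0 write [C0 write: invalidate none -> C0=M] -> [M,I,I] (invalidations this op: 0; running total: 0)
Op 2: C2 read [C2 read from I: others=['C0=M'] -> C2=S, others downsized to S] -> [S,I,S] (invalidations this op: 0; running total: 0)
Op 3: C0 read [C0 read: already in S, no change] -> [S,I,S] (invalidations this op: 0; running total: 0)
Op 4: C2 write [C2 write: invalidate ['C0=S'] -> C2=M] -> [I,I,M] (invalidations this op: 1; running total: 1)
Op 5: C2 write [C2 write: already M (modified), no change] -> [I,I,M] (invalidations this op: 0; running total: 1)
Op 6: C0 write [C0 write: invalidate ['C2=M'] -> C0=M] -> [M,I,I] (invalidations this op: 1; running total: 2)
Op 7: C1 write [C1 write: invalidate ['C0=M'] -> C1=M] -> [I,M,I] (invalidations this op: 1; running total: 3)
Op 8: C1 write [C1 write: already M (modified), no change] -> [I,M,I] (invalidations this op: 0; running total: 3)
Op 9: C2 read [C2 read from I: others=['C1=M'] -> C2=S, others downsized to S] -> [I,S,S] (invalidations this op: 0; running total: 3)
Op 10: C0 write [C0 write: invalidate ['C1=S', 'C2=S'] -> C0=M] -> [M,I,I] (invalidations this op: 2; running total: 5)
Op 11: C1 read [C1 read from I: others=['C0=M'] -> C1=S, others downsized to S] -> [S,S,I] (invalidations this op: 0; running total: 5)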